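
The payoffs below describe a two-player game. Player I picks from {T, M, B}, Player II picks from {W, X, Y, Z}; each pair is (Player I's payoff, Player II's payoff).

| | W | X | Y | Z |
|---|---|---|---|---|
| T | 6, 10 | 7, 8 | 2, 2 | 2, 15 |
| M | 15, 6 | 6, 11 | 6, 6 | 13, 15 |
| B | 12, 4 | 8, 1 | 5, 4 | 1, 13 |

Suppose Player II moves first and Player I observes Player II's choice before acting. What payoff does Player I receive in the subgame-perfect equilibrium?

13

Player I best-responds to each possible Player II move:
- W → Player I plays M (best of 6, 15, 12); Player II gets 6.
- X → Player I plays B (best of 7, 6, 8); Player II gets 1.
- Y → Player I plays M (best of 2, 6, 5); Player II gets 6.
- Z → Player I plays M (best of 2, 13, 1); Player II gets 15.
Player II's induced payoffs are 6, 1, 6, 15, so Player II commits to Z. Subgame-perfect outcome: (M, Z) with payoffs (13, 15).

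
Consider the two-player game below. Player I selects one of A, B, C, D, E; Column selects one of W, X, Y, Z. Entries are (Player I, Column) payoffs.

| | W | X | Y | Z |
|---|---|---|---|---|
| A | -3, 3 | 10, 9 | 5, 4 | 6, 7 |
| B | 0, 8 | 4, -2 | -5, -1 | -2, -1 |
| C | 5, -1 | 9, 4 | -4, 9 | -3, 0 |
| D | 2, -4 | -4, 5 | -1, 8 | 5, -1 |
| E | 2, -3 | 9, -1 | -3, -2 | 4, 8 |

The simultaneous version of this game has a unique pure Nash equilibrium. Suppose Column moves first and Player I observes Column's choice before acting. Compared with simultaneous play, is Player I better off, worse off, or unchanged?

unchanged

Backward induction with Column moving first.
- W: BR = C, leader payoff -1.
- X: BR = A, leader payoff 9.
- Y: BR = A, leader payoff 4.
- Z: BR = A, leader payoff 7.
Column's induced payoffs are -1, 9, 4, 7, so Column commits to X. Subgame-perfect outcome: (A, X) with payoffs (10, 9).
Now find the simultaneous Nash equilibrium.
Player I's best replies: W→C; X→A; Y→A; Z→A.
Column's best replies: A→X; B→W; C→Y; D→Y; E→Z.
Only (A, X) has each player best-responding; Nash payoffs (10, 9).
Player I earns 10 sequentially versus 10 at the Nash outcome: unchanged.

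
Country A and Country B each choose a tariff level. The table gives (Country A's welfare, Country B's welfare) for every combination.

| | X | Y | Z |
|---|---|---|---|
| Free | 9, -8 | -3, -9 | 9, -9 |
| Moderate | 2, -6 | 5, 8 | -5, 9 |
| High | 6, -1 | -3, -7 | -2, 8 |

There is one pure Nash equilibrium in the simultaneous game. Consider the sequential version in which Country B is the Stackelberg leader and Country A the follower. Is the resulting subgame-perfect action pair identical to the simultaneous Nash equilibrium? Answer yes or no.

Backward induction with Country B moving first.
- X: BR = Free, leader payoff -8.
- Y: BR = Moderate, leader payoff 8.
- Z: BR = Free, leader payoff -9.
Among -8, 8, -9, the best is 8 at Y. Subgame-perfect outcome: (Moderate, Y) with payoffs (5, 8).
For the simultaneous game, intersect best replies.
Country A's best replies: X→Free; Y→Moderate; Z→Free.
Country B's best replies: Free→X; Moderate→Z; High→Z.
Only (Free, X) has each player best-responding; Nash payoffs (9, -8).
Sequential outcome (Moderate, Y) differs from the Nash profile (Free, X).

no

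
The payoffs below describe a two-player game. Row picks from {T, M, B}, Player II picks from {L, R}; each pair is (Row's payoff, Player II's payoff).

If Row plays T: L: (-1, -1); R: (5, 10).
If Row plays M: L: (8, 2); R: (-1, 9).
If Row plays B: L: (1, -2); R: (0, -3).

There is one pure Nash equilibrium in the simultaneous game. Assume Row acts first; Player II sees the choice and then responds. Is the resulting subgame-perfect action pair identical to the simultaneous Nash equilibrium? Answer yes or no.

Backward induction with Row moving first.
- T → Player II plays R (best of -1, 10); Row gets 5.
- M → Player II plays R (best of 2, 9); Row gets -1.
- B → Player II plays L (best of -2, -3); Row gets 1.
Among 5, -1, 1, the best is 5 at T. Subgame-perfect outcome: (T, R) with payoffs (5, 10).
Under simultaneous play:
Row's best replies: L→M; R→T.
Player II's best replies: T→R; M→R; B→L.
Only (T, R) has each player best-responding; Nash payoffs (5, 10).
Sequential outcome (T, R) coincides with the Nash profile (T, R).

yes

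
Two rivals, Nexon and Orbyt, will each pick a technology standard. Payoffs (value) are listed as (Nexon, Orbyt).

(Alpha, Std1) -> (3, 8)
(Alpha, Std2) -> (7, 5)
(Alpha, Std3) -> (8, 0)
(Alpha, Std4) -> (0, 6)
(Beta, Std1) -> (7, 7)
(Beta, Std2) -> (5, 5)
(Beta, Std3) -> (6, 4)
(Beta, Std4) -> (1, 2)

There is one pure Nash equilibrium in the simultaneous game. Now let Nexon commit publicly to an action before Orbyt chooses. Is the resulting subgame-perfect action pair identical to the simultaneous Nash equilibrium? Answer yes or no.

Solve by backward induction (Nexon leads).
- Alpha: Orbyt compares 8, 5, 0, 6 and picks Std1; Nexon would get 3.
- Beta: Orbyt compares 7, 5, 4, 2 and picks Std1; Nexon would get 7.
Nexon's induced payoffs are 3, 7, so Nexon commits to Beta. Subgame-perfect outcome: (Beta, Std1) with payoffs (7, 7).
For the simultaneous game, intersect best replies.
Nexon's best replies: Std1→Beta; Std2→Alpha; Std3→Alpha; Std4→Beta.
Orbyt's best replies: Alpha→Std1; Beta→Std1.
The unique mutual best reply is (Beta, Std1), giving (7, 7).
Sequential outcome (Beta, Std1) coincides with the Nash profile (Beta, Std1).

yes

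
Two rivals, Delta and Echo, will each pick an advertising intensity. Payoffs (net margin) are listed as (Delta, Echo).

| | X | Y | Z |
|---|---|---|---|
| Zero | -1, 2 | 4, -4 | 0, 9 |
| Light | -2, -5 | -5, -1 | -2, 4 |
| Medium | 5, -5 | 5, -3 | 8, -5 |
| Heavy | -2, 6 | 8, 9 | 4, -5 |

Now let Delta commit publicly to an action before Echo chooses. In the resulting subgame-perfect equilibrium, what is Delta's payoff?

Echo best-responds to each possible Delta move:
- Zero: BR = Z, leader payoff 0.
- Light: BR = Z, leader payoff -2.
- Medium: BR = Y, leader payoff 5.
- Heavy: BR = Y, leader payoff 8.
Delta's induced payoffs are 0, -2, 5, 8, so Delta commits to Heavy. Subgame-perfect outcome: (Heavy, Y) with payoffs (8, 9).

8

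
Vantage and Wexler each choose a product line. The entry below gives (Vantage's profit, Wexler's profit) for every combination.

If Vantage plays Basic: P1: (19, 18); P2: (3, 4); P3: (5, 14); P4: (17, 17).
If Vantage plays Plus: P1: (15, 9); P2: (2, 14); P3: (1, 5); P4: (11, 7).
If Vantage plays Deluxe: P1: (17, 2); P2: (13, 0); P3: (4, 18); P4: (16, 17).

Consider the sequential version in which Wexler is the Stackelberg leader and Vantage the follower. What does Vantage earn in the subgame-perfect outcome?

19

Backward induction with Wexler moving first.
- P1: BR = Basic, leader payoff 18.
- P2: BR = Deluxe, leader payoff 0.
- P3: BR = Basic, leader payoff 14.
- P4: BR = Basic, leader payoff 17.
Wexler's induced payoffs are 18, 0, 14, 17, so Wexler commits to P1. Subgame-perfect outcome: (Basic, P1) with payoffs (19, 18).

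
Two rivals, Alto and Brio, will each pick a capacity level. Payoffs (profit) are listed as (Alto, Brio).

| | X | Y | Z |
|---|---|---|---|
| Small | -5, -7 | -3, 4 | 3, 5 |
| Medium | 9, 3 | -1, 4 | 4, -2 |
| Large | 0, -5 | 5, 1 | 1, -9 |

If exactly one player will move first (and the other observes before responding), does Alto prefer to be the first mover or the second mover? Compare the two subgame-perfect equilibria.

second

If Alto leads: Brio's best replies are Small→Z, Medium→Y, Large→Y; Alto's induced payoffs 3, -1, 5; outcome (Large, Y), payoffs (5, 1).
If Brio leads: Alto's best replies are X→Medium, Y→Large, Z→Medium; Brio's induced payoffs 3, 1, -2; outcome (Medium, X), payoffs (9, 3).
Alto gets 5 moving first and 9 moving second, so Alto prefers to move second.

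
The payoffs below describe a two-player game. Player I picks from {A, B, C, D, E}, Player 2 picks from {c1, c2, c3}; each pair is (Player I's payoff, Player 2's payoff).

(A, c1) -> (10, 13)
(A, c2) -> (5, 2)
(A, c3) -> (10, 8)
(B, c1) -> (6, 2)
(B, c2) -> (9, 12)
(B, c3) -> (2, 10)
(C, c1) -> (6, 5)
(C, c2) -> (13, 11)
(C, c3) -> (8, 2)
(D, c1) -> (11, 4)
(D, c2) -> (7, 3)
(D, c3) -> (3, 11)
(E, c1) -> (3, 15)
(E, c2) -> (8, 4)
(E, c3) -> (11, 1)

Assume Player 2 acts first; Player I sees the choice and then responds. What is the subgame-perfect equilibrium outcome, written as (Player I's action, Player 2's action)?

Player I best-responds to each possible Player 2 move:
- c1 → Player I plays D (best of 10, 6, 6, 11, 3); Player 2 gets 4.
- c2 → Player I plays C (best of 5, 9, 13, 7, 8); Player 2 gets 11.
- c3 → Player I plays E (best of 10, 2, 8, 3, 11); Player 2 gets 1.
Maximizing over 4, 11, 1, Player 2 chooses c2. Subgame-perfect outcome: (C, c2) with payoffs (13, 11).

(C, c2)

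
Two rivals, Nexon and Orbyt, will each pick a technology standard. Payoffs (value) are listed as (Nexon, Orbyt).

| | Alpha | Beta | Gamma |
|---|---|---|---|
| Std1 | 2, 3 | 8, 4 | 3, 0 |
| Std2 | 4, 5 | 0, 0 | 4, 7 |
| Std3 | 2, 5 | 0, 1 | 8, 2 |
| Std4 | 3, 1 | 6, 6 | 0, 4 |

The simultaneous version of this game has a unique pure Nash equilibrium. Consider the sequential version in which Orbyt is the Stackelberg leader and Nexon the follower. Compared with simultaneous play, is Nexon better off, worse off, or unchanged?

Backward induction with Orbyt moving first.
- Alpha: BR = Std2, leader payoff 5.
- Beta: BR = Std1, leader payoff 4.
- Gamma: BR = Std3, leader payoff 2.
Among 5, 4, 2, the best is 5 at Alpha. Subgame-perfect outcome: (Std2, Alpha) with payoffs (4, 5).
Now find the simultaneous Nash equilibrium.
Nexon's best replies: Alpha→Std2; Beta→Std1; Gamma→Std3.
Orbyt's best replies: Std1→Beta; Std2→Gamma; Std3→Alpha; Std4→Beta.
The unique mutual best reply is (Std1, Beta), giving (8, 4).
Nexon earns 4 sequentially versus 8 at the Nash outcome: worse off.

worse off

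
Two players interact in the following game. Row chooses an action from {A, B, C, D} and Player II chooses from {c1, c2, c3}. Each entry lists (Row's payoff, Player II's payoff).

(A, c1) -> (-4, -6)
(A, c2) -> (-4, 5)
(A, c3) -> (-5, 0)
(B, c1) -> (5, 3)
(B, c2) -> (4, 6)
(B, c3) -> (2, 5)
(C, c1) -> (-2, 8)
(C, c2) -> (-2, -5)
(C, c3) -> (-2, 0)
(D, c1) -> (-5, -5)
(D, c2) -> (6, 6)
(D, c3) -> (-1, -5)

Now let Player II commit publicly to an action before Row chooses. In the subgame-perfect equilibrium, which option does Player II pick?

Row best-responds to each possible Player II move:
- c1: BR = B, leader payoff 3.
- c2: BR = D, leader payoff 6.
- c3: BR = B, leader payoff 5.
Player II's induced payoffs are 3, 6, 5, so Player II commits to c2. Subgame-perfect outcome: (D, c2) with payoffs (6, 6).

c2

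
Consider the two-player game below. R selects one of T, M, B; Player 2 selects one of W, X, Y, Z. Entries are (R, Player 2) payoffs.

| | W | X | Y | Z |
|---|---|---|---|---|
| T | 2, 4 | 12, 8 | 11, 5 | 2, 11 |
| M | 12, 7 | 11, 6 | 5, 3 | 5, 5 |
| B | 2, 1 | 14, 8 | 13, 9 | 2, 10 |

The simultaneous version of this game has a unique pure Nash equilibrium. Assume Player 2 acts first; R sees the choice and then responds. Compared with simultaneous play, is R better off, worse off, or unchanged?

R best-responds to each possible Player 2 move:
- W: R compares 2, 12, 2 and picks M; Player 2 would get 7.
- X: R compares 12, 11, 14 and picks B; Player 2 would get 8.
- Y: R compares 11, 5, 13 and picks B; Player 2 would get 9.
- Z: R compares 2, 5, 2 and picks M; Player 2 would get 5.
Maximizing over 7, 8, 9, 5, Player 2 chooses Y. Subgame-perfect outcome: (B, Y) with payoffs (13, 9).
Now find the simultaneous Nash equilibrium.
R's best replies: W→M; X→B; Y→B; Z→M.
Player 2's best replies: T→Z; M→W; B→Z.
Only (M, W) has each player best-responding; Nash payoffs (12, 7).
R earns 13 sequentially versus 12 at the Nash outcome: better off.

better off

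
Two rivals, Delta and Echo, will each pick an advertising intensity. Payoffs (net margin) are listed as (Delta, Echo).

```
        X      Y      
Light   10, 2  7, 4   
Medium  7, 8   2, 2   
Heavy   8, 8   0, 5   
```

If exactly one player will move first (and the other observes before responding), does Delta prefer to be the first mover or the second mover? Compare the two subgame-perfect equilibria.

If Delta leads: Echo's best replies are Light→Y, Medium→X, Heavy→X; Delta's induced payoffs 7, 7, 8; outcome (Heavy, X), payoffs (8, 8).
If Echo leads: Delta's best replies are X→Light, Y→Light; Echo's induced payoffs 2, 4; outcome (Light, Y), payoffs (7, 4).
Delta gets 8 moving first and 7 moving second, so Delta prefers to move first.

first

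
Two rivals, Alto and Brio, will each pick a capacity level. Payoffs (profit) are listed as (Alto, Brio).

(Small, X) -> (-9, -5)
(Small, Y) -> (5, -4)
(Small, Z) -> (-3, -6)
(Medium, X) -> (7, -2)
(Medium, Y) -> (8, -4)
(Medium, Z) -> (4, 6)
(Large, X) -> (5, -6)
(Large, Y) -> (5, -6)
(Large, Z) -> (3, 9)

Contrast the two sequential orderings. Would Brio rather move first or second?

If Alto leads: Brio's best replies are Small→Y, Medium→Z, Large→Z; Alto's induced payoffs 5, 4, 3; outcome (Small, Y), payoffs (5, -4).
If Brio leads: Alto's best replies are X→Medium, Y→Medium, Z→Medium; Brio's induced payoffs -2, -4, 6; outcome (Medium, Z), payoffs (4, 6).
Brio gets 6 moving first and -4 moving second, so Brio prefers to move first.

first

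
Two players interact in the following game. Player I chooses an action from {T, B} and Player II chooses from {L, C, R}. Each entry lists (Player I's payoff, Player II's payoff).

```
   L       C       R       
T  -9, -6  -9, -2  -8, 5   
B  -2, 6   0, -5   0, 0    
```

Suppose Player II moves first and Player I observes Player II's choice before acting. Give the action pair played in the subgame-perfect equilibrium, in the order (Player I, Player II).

(B, L)

Work backward from Player I's decision.
- L: BR = B, leader payoff 6.
- C: BR = B, leader payoff -5.
- R: BR = B, leader payoff 0.
Player II's induced payoffs are 6, -5, 0, so Player II commits to L. Subgame-perfect outcome: (B, L) with payoffs (-2, 6).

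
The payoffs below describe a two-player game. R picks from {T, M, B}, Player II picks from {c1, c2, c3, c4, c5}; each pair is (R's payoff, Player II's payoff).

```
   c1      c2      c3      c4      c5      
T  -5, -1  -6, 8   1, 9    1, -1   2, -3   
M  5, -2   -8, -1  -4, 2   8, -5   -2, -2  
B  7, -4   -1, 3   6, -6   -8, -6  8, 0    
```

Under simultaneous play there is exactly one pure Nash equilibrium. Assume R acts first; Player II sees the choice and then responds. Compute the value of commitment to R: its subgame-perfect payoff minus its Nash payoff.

Work backward from Player II's decision.
- T: BR = c3, leader payoff 1.
- M: BR = c3, leader payoff -4.
- B: BR = c2, leader payoff -1.
Among 1, -4, -1, the best is 1 at T. Subgame-perfect outcome: (T, c3) with payoffs (1, 9).
For the simultaneous game, intersect best replies.
R's best replies: c1→B; c2→B; c3→B; c4→M; c5→B.
Player II's best replies: T→c3; M→c3; B→c2.
The unique mutual best reply is (B, c2), giving (-1, 3).
R's commitment gain: 1 − -1 = 2.

2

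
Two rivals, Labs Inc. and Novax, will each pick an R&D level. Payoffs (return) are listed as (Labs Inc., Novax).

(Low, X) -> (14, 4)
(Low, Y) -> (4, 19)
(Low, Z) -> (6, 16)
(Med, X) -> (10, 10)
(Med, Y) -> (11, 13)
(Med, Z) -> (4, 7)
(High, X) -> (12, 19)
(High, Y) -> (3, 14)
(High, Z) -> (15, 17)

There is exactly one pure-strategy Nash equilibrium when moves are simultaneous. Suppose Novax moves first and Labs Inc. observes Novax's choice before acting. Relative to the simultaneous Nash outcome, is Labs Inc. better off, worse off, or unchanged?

better off

Solve by backward induction (Novax leads).
- X: Labs Inc. compares 14, 10, 12 and picks Low; Novax would get 4.
- Y: Labs Inc. compares 4, 11, 3 and picks Med; Novax would get 13.
- Z: Labs Inc. compares 6, 4, 15 and picks High; Novax would get 17.
Among 4, 13, 17, the best is 17 at Z. Subgame-perfect outcome: (High, Z) with payoffs (15, 17).
For the simultaneous game, intersect best replies.
Labs Inc.'s best replies: X→Low; Y→Med; Z→High.
Novax's best replies: Low→Y; Med→Y; High→X.
The unique mutual best reply is (Med, Y), giving (11, 13).
Labs Inc. earns 15 sequentially versus 11 at the Nash outcome: better off.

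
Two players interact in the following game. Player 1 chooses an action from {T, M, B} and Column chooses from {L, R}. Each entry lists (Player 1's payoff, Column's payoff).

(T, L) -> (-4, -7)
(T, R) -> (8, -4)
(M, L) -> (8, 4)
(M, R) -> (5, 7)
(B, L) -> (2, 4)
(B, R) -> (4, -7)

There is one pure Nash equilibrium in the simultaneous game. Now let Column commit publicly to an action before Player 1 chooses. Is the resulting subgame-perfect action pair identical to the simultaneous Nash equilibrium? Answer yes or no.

Work backward from Player 1's decision.
- L: Player 1 compares -4, 8, 2 and picks M; Column would get 4.
- R: Player 1 compares 8, 5, 4 and picks T; Column would get -4.
Among 4, -4, the best is 4 at L. Subgame-perfect outcome: (M, L) with payoffs (8, 4).
For the simultaneous game, intersect best replies.
Player 1's best replies: L→M; R→T.
Column's best replies: T→R; M→R; B→L.
Only (T, R) has each player best-responding; Nash payoffs (8, -4).
Sequential outcome (M, L) differs from the Nash profile (T, R).

no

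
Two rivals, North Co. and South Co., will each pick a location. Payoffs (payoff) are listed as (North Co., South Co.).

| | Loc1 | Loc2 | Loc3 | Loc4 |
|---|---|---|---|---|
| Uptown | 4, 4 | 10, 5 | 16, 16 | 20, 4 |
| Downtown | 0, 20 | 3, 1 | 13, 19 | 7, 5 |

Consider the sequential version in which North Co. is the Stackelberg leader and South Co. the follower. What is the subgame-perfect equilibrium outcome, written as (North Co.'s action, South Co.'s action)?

(Uptown, Loc3)

Solve by backward induction (North Co. leads).
- Uptown: BR = Loc3, leader payoff 16.
- Downtown: BR = Loc1, leader payoff 0.
Among 16, 0, the best is 16 at Uptown. Subgame-perfect outcome: (Uptown, Loc3) with payoffs (16, 16).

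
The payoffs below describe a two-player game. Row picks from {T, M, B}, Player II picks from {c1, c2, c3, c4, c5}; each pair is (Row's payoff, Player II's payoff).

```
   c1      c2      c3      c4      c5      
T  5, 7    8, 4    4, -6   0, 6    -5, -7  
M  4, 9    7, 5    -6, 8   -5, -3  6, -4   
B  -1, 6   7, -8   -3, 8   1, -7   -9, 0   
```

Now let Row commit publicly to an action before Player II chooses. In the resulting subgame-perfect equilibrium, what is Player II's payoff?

7

Backward induction with Row moving first.
- T: Player II compares 7, 4, -6, 6, -7 and picks c1; Row would get 5.
- M: Player II compares 9, 5, 8, -3, -4 and picks c1; Row would get 4.
- B: Player II compares 6, -8, 8, -7, 0 and picks c3; Row would get -3.
Row's induced payoffs are 5, 4, -3, so Row commits to T. Subgame-perfect outcome: (T, c1) with payoffs (5, 7).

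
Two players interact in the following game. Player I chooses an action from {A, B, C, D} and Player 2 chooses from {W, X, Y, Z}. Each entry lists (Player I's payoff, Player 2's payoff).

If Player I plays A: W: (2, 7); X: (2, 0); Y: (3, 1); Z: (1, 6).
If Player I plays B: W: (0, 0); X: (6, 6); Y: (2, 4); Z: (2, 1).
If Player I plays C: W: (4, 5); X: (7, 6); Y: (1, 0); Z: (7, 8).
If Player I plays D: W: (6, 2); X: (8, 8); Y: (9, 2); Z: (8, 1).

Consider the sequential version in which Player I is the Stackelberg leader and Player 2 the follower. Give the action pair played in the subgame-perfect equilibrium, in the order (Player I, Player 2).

Solve by backward induction (Player I leads).
- A → Player 2 plays W (best of 7, 0, 1, 6); Player I gets 2.
- B → Player 2 plays X (best of 0, 6, 4, 1); Player I gets 6.
- C → Player 2 plays Z (best of 5, 6, 0, 8); Player I gets 7.
- D → Player 2 plays X (best of 2, 8, 2, 1); Player I gets 8.
Among 2, 6, 7, 8, the best is 8 at D. Subgame-perfect outcome: (D, X) with payoffs (8, 8).

(D, X)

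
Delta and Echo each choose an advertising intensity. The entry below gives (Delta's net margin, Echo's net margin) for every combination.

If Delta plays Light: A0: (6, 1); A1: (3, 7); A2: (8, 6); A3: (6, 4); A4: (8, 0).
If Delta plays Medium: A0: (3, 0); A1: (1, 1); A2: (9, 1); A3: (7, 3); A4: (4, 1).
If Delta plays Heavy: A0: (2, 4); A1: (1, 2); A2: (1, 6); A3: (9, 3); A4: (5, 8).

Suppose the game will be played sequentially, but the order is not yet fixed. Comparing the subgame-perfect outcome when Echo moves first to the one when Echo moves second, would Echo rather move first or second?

first

If Delta leads: Echo's best replies are Light→A1, Medium→A3, Heavy→A4; Delta's induced payoffs 3, 7, 5; outcome (Medium, A3), payoffs (7, 3).
If Echo leads: Delta's best replies are A0→Light, A1→Light, A2→Medium, A3→Heavy, A4→Light; Echo's induced payoffs 1, 7, 1, 3, 0; outcome (Light, A1), payoffs (3, 7).
Echo gets 7 moving first and 3 moving second, so Echo prefers to move first.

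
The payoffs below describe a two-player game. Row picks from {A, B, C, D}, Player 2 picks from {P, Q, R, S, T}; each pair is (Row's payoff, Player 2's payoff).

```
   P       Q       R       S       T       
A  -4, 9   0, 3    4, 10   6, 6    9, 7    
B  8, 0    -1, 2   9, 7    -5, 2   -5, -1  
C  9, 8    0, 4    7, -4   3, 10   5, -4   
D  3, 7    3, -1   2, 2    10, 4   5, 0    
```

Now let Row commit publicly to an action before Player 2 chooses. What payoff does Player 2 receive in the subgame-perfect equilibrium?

Player 2 best-responds to each possible Row move:
- A: BR = R, leader payoff 4.
- B: BR = R, leader payoff 9.
- C: BR = S, leader payoff 3.
- D: BR = P, leader payoff 3.
Among 4, 9, 3, 3, the best is 9 at B. Subgame-perfect outcome: (B, R) with payoffs (9, 7).

7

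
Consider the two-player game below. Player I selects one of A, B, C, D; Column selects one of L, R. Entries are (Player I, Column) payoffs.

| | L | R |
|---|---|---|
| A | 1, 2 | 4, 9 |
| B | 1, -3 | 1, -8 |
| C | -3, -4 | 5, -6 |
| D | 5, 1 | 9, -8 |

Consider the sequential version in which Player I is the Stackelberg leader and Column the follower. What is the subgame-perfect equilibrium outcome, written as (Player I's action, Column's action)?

Backward induction with Player I moving first.
- A → Column plays R (best of 2, 9); Player I gets 4.
- B → Column plays L (best of -3, -8); Player I gets 1.
- C → Column plays L (best of -4, -6); Player I gets -3.
- D → Column plays L (best of 1, -8); Player I gets 5.
Among 4, 1, -3, 5, the best is 5 at D. Subgame-perfect outcome: (D, L) with payoffs (5, 1).

(D, L)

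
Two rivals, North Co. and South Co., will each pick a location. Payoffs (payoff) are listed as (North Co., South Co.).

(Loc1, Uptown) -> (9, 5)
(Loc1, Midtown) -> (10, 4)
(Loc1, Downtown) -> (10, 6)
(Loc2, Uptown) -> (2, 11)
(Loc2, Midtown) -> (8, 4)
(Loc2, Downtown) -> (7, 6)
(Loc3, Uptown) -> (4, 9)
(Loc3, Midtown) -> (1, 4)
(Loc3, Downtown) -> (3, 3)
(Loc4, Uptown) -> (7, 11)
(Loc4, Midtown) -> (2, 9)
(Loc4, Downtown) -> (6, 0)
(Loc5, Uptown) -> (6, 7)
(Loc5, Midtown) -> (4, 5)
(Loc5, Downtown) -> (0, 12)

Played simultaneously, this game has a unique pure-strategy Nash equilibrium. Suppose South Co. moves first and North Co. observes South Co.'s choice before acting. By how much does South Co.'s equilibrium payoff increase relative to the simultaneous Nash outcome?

0

North Co. best-responds to each possible South Co. move:
- Uptown: North Co. compares 9, 2, 4, 7, 6 and picks Loc1; South Co. would get 5.
- Midtown: North Co. compares 10, 8, 1, 2, 4 and picks Loc1; South Co. would get 4.
- Downtown: North Co. compares 10, 7, 3, 6, 0 and picks Loc1; South Co. would get 6.
Among 5, 4, 6, the best is 6 at Downtown. Subgame-perfect outcome: (Loc1, Downtown) with payoffs (10, 6).
For the simultaneous game, intersect best replies.
North Co.'s best replies: Uptown→Loc1; Midtown→Loc1; Downtown→Loc1.
South Co.'s best replies: Loc1→Downtown; Loc2→Uptown; Loc3→Uptown; Loc4→Uptown; Loc5→Downtown.
The unique mutual best reply is (Loc1, Downtown), giving (10, 6).
South Co.'s commitment gain: 6 − 6 = 0.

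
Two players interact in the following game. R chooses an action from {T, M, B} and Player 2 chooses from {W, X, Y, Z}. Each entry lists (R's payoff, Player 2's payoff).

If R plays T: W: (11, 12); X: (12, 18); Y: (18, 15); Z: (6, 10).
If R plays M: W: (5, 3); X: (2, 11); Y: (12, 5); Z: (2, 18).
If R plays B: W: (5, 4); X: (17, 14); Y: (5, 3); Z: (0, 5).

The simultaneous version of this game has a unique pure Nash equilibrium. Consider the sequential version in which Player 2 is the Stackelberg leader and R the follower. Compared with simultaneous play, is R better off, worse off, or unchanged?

Solve by backward induction (Player 2 leads).
- W → R plays T (best of 11, 5, 5); Player 2 gets 12.
- X → R plays B (best of 12, 2, 17); Player 2 gets 14.
- Y → R plays T (best of 18, 12, 5); Player 2 gets 15.
- Z → R plays T (best of 6, 2, 0); Player 2 gets 10.
Maximizing over 12, 14, 15, 10, Player 2 chooses Y. Subgame-perfect outcome: (T, Y) with payoffs (18, 15).
Now find the simultaneous Nash equilibrium.
R's best replies: W→T; X→B; Y→T; Z→T.
Player 2's best replies: T→X; M→Z; B→X.
The unique mutual best reply is (B, X), giving (17, 14).
R earns 18 sequentially versus 17 at the Nash outcome: better off.

better off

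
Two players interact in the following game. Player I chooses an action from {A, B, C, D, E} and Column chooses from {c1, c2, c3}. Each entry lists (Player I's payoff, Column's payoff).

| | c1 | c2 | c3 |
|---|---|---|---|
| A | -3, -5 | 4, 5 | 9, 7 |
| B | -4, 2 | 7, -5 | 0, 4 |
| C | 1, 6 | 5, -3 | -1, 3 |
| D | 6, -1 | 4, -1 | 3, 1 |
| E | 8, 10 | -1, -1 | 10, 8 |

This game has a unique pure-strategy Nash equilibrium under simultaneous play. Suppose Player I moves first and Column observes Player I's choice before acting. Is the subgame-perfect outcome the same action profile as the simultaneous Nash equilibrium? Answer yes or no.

Solve by backward induction (Player I leads).
- A → Column plays c3 (best of -5, 5, 7); Player I gets 9.
- B → Column plays c3 (best of 2, -5, 4); Player I gets 0.
- C → Column plays c1 (best of 6, -3, 3); Player I gets 1.
- D → Column plays c3 (best of -1, -1, 1); Player I gets 3.
- E → Column plays c1 (best of 10, -1, 8); Player I gets 8.
Maximizing over 9, 0, 1, 3, 8, Player I chooses A. Subgame-perfect outcome: (A, c3) with payoffs (9, 7).
Now find the simultaneous Nash equilibrium.
Player I's best replies: c1→E; c2→B; c3→E.
Column's best replies: A→c3; B→c3; C→c1; D→c3; E→c1.
Only (E, c1) has each player best-responding; Nash payoffs (8, 10).
Sequential outcome (A, c3) differs from the Nash profile (E, c1).

no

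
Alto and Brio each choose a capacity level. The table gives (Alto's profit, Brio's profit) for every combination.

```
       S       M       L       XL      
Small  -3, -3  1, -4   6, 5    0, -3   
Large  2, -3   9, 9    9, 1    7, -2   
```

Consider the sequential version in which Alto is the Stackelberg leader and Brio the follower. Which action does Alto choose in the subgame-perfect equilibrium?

Work backward from Brio's decision.
- Small: Brio compares -3, -4, 5, -3 and picks L; Alto would get 6.
- Large: Brio compares -3, 9, 1, -2 and picks M; Alto would get 9.
Alto's induced payoffs are 6, 9, so Alto commits to Large. Subgame-perfect outcome: (Large, M) with payoffs (9, 9).

Large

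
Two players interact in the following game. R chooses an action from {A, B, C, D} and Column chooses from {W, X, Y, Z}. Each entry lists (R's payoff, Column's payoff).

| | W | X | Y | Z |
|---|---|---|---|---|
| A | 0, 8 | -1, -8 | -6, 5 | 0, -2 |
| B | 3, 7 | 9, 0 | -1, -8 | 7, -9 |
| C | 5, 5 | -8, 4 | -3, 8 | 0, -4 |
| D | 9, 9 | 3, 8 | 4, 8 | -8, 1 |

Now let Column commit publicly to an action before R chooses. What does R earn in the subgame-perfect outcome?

9

R best-responds to each possible Column move:
- W: BR = D, leader payoff 9.
- X: BR = B, leader payoff 0.
- Y: BR = D, leader payoff 8.
- Z: BR = B, leader payoff -9.
Column's induced payoffs are 9, 0, 8, -9, so Column commits to W. Subgame-perfect outcome: (D, W) with payoffs (9, 9).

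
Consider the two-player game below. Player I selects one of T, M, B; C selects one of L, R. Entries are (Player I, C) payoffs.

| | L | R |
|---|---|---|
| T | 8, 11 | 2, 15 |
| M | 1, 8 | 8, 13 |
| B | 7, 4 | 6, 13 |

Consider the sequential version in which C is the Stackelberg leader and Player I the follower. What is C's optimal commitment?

R

Solve by backward induction (C leads).
- L: BR = T, leader payoff 11.
- R: BR = M, leader payoff 13.
C's induced payoffs are 11, 13, so C commits to R. Subgame-perfect outcome: (M, R) with payoffs (8, 13).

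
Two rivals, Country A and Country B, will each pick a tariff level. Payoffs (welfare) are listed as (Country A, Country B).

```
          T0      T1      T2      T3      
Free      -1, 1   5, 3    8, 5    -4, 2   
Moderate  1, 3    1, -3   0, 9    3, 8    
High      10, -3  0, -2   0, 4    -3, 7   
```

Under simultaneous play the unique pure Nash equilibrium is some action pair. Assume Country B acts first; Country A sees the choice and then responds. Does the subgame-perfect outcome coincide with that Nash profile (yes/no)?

no

Country A best-responds to each possible Country B move:
- T0: BR = High, leader payoff -3.
- T1: BR = Free, leader payoff 3.
- T2: BR = Free, leader payoff 5.
- T3: BR = Moderate, leader payoff 8.
Country B's induced payoffs are -3, 3, 5, 8, so Country B commits to T3. Subgame-perfect outcome: (Moderate, T3) with payoffs (3, 8).
Under simultaneous play:
Country A's best replies: T0→High; T1→Free; T2→Free; T3→Moderate.
Country B's best replies: Free→T2; Moderate→T2; High→T3.
Only (Free, T2) has each player best-responding; Nash payoffs (8, 5).
Sequential outcome (Moderate, T3) differs from the Nash profile (Free, T2).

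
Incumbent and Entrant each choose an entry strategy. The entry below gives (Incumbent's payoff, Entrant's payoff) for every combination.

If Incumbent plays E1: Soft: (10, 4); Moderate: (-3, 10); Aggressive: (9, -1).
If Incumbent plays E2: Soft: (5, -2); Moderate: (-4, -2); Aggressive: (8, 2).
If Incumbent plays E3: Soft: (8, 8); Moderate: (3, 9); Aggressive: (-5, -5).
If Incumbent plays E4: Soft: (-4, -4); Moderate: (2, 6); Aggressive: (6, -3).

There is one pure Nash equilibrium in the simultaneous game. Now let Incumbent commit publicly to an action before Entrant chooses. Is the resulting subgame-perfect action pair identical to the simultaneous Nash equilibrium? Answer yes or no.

no

Solve by backward induction (Incumbent leads).
- E1 → Entrant plays Moderate (best of 4, 10, -1); Incumbent gets -3.
- E2 → Entrant plays Aggressive (best of -2, -2, 2); Incumbent gets 8.
- E3 → Entrant plays Moderate (best of 8, 9, -5); Incumbent gets 3.
- E4 → Entrant plays Moderate (best of -4, 6, -3); Incumbent gets 2.
Among -3, 8, 3, 2, the best is 8 at E2. Subgame-perfect outcome: (E2, Aggressive) with payoffs (8, 2).
For the simultaneous game, intersect best replies.
Incumbent's best replies: Soft→E1; Moderate→E3; Aggressive→E1.
Entrant's best replies: E1→Moderate; E2→Aggressive; E3→Moderate; E4→Moderate.
The unique mutual best reply is (E3, Moderate), giving (3, 9).
Sequential outcome (E2, Aggressive) differs from the Nash profile (E3, Moderate).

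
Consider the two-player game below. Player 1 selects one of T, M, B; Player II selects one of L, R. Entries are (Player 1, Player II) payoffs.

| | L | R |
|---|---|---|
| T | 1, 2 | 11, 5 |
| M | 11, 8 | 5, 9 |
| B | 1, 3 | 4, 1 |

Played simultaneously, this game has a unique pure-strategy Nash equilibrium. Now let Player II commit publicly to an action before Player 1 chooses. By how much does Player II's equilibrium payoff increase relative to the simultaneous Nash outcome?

3

Player 1 best-responds to each possible Player II move:
- L: BR = M, leader payoff 8.
- R: BR = T, leader payoff 5.
Player II's induced payoffs are 8, 5, so Player II commits to L. Subgame-perfect outcome: (M, L) with payoffs (11, 8).
Now find the simultaneous Nash equilibrium.
Player 1's best replies: L→M; R→T.
Player II's best replies: T→R; M→R; B→L.
Only (T, R) has each player best-responding; Nash payoffs (11, 5).
Player II's commitment gain: 8 − 5 = 3.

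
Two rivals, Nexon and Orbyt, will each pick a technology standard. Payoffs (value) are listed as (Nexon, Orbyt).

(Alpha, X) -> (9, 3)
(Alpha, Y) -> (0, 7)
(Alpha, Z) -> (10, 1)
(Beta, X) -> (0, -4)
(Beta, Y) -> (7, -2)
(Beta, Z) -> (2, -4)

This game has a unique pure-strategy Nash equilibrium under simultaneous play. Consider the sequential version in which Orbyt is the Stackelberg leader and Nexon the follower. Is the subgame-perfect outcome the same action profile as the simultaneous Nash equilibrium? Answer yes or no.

Nexon best-responds to each possible Orbyt move:
- X: Nexon compares 9, 0 and picks Alpha; Orbyt would get 3.
- Y: Nexon compares 0, 7 and picks Beta; Orbyt would get -2.
- Z: Nexon compares 10, 2 and picks Alpha; Orbyt would get 1.
Orbyt's induced payoffs are 3, -2, 1, so Orbyt commits to X. Subgame-perfect outcome: (Alpha, X) with payoffs (9, 3).
Under simultaneous play:
Nexon's best replies: X→Alpha; Y→Beta; Z→Alpha.
Orbyt's best replies: Alpha→Y; Beta→Y.
The unique mutual best reply is (Beta, Y), giving (7, -2).
Sequential outcome (Alpha, X) differs from the Nash profile (Beta, Y).

no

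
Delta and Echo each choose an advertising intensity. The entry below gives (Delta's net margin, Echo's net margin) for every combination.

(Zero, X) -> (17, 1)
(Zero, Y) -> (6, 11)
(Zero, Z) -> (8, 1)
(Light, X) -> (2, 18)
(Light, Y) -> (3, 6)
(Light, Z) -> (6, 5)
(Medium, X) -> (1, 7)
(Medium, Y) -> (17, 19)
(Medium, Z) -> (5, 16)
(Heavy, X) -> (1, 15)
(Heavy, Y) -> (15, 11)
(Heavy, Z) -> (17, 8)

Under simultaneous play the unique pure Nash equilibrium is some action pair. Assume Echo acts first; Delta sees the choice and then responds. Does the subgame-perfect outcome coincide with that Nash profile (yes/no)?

yes

Delta best-responds to each possible Echo move:
- X: Delta compares 17, 2, 1, 1 and picks Zero; Echo would get 1.
- Y: Delta compares 6, 3, 17, 15 and picks Medium; Echo would get 19.
- Z: Delta compares 8, 6, 5, 17 and picks Heavy; Echo would get 8.
Among 1, 19, 8, the best is 19 at Y. Subgame-perfect outcome: (Medium, Y) with payoffs (17, 19).
Under simultaneous play:
Delta's best replies: X→Zero; Y→Medium; Z→Heavy.
Echo's best replies: Zero→Y; Light→X; Medium→Y; Heavy→X.
Only (Medium, Y) has each player best-responding; Nash payoffs (17, 19).
Sequential outcome (Medium, Y) coincides with the Nash profile (Medium, Y).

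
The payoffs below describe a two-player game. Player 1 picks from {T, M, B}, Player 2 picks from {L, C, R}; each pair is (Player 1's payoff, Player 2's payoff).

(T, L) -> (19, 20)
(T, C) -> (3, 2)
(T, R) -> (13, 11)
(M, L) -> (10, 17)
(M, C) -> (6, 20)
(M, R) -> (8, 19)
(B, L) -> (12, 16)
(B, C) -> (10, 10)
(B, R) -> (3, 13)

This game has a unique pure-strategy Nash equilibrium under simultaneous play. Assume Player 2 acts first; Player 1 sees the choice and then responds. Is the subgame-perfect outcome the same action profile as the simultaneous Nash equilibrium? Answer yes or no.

yes

Solve by backward induction (Player 2 leads).
- L: BR = T, leader payoff 20.
- C: BR = B, leader payoff 10.
- R: BR = T, leader payoff 11.
Player 2's induced payoffs are 20, 10, 11, so Player 2 commits to L. Subgame-perfect outcome: (T, L) with payoffs (19, 20).
For the simultaneous game, intersect best replies.
Player 1's best replies: L→T; C→B; R→T.
Player 2's best replies: T→L; M→C; B→L.
Only (T, L) has each player best-responding; Nash payoffs (19, 20).
Sequential outcome (T, L) coincides with the Nash profile (T, L).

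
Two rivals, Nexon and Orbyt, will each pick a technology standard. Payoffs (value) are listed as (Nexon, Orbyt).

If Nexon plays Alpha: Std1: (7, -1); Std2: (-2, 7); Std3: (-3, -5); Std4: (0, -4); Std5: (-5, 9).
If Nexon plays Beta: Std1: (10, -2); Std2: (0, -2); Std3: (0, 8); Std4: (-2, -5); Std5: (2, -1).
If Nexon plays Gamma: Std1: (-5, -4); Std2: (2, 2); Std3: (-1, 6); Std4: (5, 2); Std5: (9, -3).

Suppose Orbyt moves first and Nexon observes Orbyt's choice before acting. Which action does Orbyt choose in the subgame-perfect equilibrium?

Std3

Nexon best-responds to each possible Orbyt move:
- Std1: Nexon compares 7, 10, -5 and picks Beta; Orbyt would get -2.
- Std2: Nexon compares -2, 0, 2 and picks Gamma; Orbyt would get 2.
- Std3: Nexon compares -3, 0, -1 and picks Beta; Orbyt would get 8.
- Std4: Nexon compares 0, -2, 5 and picks Gamma; Orbyt would get 2.
- Std5: Nexon compares -5, 2, 9 and picks Gamma; Orbyt would get -3.
Among -2, 2, 8, 2, -3, the best is 8 at Std3. Subgame-perfect outcome: (Beta, Std3) with payoffs (0, 8).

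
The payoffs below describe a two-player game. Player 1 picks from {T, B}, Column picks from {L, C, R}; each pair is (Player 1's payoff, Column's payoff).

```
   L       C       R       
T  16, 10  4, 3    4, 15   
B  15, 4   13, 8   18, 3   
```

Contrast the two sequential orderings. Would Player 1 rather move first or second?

second

If Player 1 leads: Column's best replies are T→R, B→C; Player 1's induced payoffs 4, 13; outcome (B, C), payoffs (13, 8).
If Column leads: Player 1's best replies are L→T, C→B, R→B; Column's induced payoffs 10, 8, 3; outcome (T, L), payoffs (16, 10).
Player 1 gets 13 moving first and 16 moving second, so Player 1 prefers to move second.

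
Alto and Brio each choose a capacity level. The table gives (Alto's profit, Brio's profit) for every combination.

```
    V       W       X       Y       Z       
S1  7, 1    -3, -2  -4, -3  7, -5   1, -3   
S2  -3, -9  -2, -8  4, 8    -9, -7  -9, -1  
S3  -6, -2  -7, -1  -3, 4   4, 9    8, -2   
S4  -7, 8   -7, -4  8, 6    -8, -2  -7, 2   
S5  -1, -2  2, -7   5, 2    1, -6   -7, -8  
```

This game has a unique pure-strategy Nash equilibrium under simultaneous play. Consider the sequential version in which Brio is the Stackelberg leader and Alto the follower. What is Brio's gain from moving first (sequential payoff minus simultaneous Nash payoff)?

Alto best-responds to each possible Brio move:
- V: Alto compares 7, -3, -6, -7, -1 and picks S1; Brio would get 1.
- W: Alto compares -3, -2, -7, -7, 2 and picks S5; Brio would get -7.
- X: Alto compares -4, 4, -3, 8, 5 and picks S4; Brio would get 6.
- Y: Alto compares 7, -9, 4, -8, 1 and picks S1; Brio would get -5.
- Z: Alto compares 1, -9, 8, -7, -7 and picks S3; Brio would get -2.
Maximizing over 1, -7, 6, -5, -2, Brio chooses X. Subgame-perfect outcome: (S4, X) with payoffs (8, 6).
Now find the simultaneous Nash equilibrium.
Alto's best replies: V→S1; W→S5; X→S4; Y→S1; Z→S3.
Brio's best replies: S1→V; S2→X; S3→Y; S4→V; S5→X.
The unique mutual best reply is (S1, V), giving (7, 1).
Brio's commitment gain: 6 − 1 = 5.

5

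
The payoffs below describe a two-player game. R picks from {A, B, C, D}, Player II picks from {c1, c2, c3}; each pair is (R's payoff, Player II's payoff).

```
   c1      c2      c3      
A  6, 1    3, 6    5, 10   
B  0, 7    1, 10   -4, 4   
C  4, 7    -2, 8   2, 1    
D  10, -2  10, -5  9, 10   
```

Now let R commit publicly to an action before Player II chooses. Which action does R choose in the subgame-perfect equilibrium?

Player II best-responds to each possible R move:
- A: Player II compares 1, 6, 10 and picks c3; R would get 5.
- B: Player II compares 7, 10, 4 and picks c2; R would get 1.
- C: Player II compares 7, 8, 1 and picks c2; R would get -2.
- D: Player II compares -2, -5, 10 and picks c3; R would get 9.
Maximizing over 5, 1, -2, 9, R chooses D. Subgame-perfect outcome: (D, c3) with payoffs (9, 10).

D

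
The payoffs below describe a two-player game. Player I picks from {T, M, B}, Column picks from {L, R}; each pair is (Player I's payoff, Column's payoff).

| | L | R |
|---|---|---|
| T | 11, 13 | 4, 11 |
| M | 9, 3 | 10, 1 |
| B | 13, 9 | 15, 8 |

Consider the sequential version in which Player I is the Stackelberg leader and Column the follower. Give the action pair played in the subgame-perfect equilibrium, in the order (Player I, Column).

Work backward from Column's decision.
- T: Column compares 13, 11 and picks L; Player I would get 11.
- M: Column compares 3, 1 and picks L; Player I would get 9.
- B: Column compares 9, 8 and picks L; Player I would get 13.
Player I's induced payoffs are 11, 9, 13, so Player I commits to B. Subgame-perfect outcome: (B, L) with payoffs (13, 9).

(B, L)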